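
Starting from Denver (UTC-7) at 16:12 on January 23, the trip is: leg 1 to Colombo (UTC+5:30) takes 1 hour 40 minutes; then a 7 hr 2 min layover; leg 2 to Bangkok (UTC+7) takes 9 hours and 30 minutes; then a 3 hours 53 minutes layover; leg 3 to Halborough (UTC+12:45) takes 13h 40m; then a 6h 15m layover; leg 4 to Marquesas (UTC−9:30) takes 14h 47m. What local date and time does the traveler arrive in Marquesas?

22:29 on January 25

Convert departure to UTC: 16:12 + 7:00 = 23:12 UTC on Jan 23.
Add 1 hour and 40 minutes leg 1 → 00:52 UTC (Jan 24).
Add 7 hours and 2 minutes layover in Colombo → 07:54 UTC.
Add 9 hours and 30 minutes leg 2 → 17:24 UTC.
Add 3 hours and 53 minutes layover in Bangkok → 21:17 UTC.
Add 13 hours and 40 minutes leg 3 → 10:57 UTC (Jan 25).
Add 6 hours 15 minutes layover in Halborough → 17:12 UTC.
Add 14 hours 47 minutes leg 4 → 07:59 UTC (Jan 26).
Marquesas is UTC−9:30, so local arrival = 07:59 − 9:30 = 22:29 on Jan 25.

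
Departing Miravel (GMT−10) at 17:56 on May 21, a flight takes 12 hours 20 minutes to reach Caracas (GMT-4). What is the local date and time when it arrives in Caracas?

Convert departure to UTC: 17:56 + 10:00 = 03:56 UTC on May 22.
Add 12 hours and 20 minutes travel time → 16:16 UTC.
Caracas is UTC−4:00, so local arrival = 16:16 − 4:00 = 12:16 on May 22.

12:16 on May 22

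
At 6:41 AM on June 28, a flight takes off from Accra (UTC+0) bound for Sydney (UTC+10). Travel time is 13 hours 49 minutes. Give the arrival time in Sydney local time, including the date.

Accra is at UTC+0, so departure is already 6:41 AM UTC on Jun 28.
Add 13 hours 49 minutes travel time → 8:30 PM UTC.
Sydney is UTC+10:00, so local arrival = 8:30 PM + 10:00 = 6:30 AM on Jun 29.

6:30 AM on June 29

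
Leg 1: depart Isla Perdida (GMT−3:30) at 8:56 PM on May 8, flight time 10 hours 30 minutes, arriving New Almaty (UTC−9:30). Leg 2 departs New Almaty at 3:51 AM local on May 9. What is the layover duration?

Convert departure to UTC: 8:56 PM + 3:30 = 12:26 AM UTC on May 9.
Add 10 hours 30 minutes flight time → 10:56 AM UTC.
New Almaty is UTC−9:30, so local arrival = 10:56 AM − 9:30 = 1:26 AM on May 9.
Layover = 3:51 AM − 1:26 AM = 2 hours 25 minutes.

2 hours 25 minutes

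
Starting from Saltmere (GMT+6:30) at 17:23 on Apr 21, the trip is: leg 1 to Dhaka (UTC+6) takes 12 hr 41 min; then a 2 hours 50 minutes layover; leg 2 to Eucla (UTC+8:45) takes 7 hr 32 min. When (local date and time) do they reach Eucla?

18:41 on Apr 22

Convert departure to UTC: 17:23 − 6:30 = 10:53 UTC on Apr 21.
Add 12 hours 41 minutes leg 1 → 23:34 UTC.
Add 2 hours and 50 minutes layover in Dhaka → 02:24 UTC (Apr 22).
Add 7 hours and 32 minutes leg 2 → 09:56 UTC.
Eucla is UTC+8:45, so local arrival = 09:56 + 8:45 = 18:41 on Apr 22.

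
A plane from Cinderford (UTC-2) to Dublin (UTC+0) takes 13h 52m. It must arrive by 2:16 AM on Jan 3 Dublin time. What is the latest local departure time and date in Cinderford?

10:24 AM on January 2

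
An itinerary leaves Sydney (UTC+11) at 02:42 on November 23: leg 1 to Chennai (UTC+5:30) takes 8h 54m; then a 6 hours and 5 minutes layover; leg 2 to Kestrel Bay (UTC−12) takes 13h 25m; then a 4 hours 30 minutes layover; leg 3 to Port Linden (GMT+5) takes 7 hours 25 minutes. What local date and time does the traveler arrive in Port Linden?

Convert departure to UTC: 02:42 − 11:00 = 15:42 UTC on Nov 22.
Add 8 hours and 54 minutes leg 1 → 00:36 UTC (Nov 23).
Add 6 hours 5 minutes layover in Chennai → 06:41 UTC.
Add 13 hours and 25 minutes leg 2 → 20:06 UTC.
Add 4 hours and 30 minutes layover in Kestrel Bay → 00:36 UTC (Nov 24).
Add 7 hours and 25 minutes leg 3 → 08:01 UTC.
Port Linden is UTC+5:00, so local arrival = 08:01 + 5:00 = 13:01 on Nov 24.

13:01 on November 24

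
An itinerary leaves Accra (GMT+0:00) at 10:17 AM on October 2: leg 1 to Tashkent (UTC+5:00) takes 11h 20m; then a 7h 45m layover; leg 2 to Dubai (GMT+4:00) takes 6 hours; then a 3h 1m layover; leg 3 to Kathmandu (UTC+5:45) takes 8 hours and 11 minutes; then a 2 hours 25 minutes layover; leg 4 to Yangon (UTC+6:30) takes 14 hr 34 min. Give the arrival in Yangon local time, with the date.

Accra is at UTC+0, so departure is already 10:17 AM UTC on Oct 2.
Add 11 hours 20 minutes leg 1 → 9:37 PM UTC.
Add 7 hours and 45 minutes layover in Tashkent → 5:22 AM UTC (Oct 3).
Add 6 hours leg 2 → 11:22 AM UTC.
Add 3 hours and 1 minute layover in Dubai → 2:23 PM UTC.
Add 8 hours 11 minutes leg 3 → 10:34 PM UTC.
Add 2 hours and 25 minutes layover in Kathmandu → 12:59 AM UTC (Oct 4).
Add 14 hours and 34 minutes leg 4 → 3:33 PM UTC.
Yangon is UTC+6:30, so local arrival = 3:33 PM + 6:30 = 10:03 PM on Oct 4.

10:03 PM on October 4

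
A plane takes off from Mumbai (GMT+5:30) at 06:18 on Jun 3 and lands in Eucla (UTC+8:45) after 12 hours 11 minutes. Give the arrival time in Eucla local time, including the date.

Eucla is 3:15 ahead of Mumbai.
After 12 hours and 11 minutes it is 18:29 in Mumbai.
Shift by the zone difference: 18:29 + 3:15 = 21:44 on Jun 3 in Eucla.

21:44 on June 3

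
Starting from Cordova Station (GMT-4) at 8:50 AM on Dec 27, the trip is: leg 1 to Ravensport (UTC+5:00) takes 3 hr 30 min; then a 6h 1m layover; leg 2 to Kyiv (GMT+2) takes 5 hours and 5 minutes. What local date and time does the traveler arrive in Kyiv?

5:26 AM on December 28

Convert departure to UTC: 8:50 AM + 4:00 = 12:50 PM UTC on Dec 27.
Add 3 hours and 30 minutes leg 1 → 4:20 PM UTC.
Add 6 hours and 1 minute layover in Ravensport → 10:21 PM UTC.
Add 5 hours and 5 minutes leg 2 → 3:26 AM UTC (Dec 28).
Kyiv is UTC+2:00, so local arrival = 3:26 AM + 2:00 = 5:26 AM on Dec 28.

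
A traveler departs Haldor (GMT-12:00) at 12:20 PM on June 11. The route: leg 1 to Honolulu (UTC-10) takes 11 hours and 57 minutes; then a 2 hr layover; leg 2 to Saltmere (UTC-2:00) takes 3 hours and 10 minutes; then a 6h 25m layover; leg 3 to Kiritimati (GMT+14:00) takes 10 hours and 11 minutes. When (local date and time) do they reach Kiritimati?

Convert departure to UTC: 12:20 PM + 12:00 = 12:20 AM UTC on Jun 12.
Add 11 hours and 57 minutes leg 1 → 12:17 PM UTC.
Add 2 hours layover in Honolulu → 2:17 PM UTC.
Add 3 hours 10 minutes leg 2 → 5:27 PM UTC.
Add 6 hours and 25 minutes layover in Saltmere → 11:52 PM UTC.
Add 10 hours and 11 minutes leg 3 → 10:03 AM UTC (Jun 13).
Kiritimati is UTC+14:00, so local arrival = 10:03 AM + 14:00 = 12:03 AM on Jun 14.

12:03 AM on Jun 14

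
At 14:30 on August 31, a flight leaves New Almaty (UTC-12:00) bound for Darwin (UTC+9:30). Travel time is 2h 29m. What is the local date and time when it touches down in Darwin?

14:29 on Sep 1

Darwin is 21:30 ahead of New Almaty.
After 2 hours and 29 minutes it is 16:59 in New Almaty.
Shift by the zone difference: 16:59 + 21:30 = 14:29 on Sep 1 in Darwin.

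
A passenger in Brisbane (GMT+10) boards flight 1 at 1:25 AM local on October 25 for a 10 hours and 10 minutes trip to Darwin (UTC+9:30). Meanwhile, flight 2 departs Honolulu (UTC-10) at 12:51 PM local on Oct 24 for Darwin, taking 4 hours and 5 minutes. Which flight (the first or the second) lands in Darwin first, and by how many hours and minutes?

Flight 1 in UTC: 1:25 AM − 10:00 = 3:25 PM on Oct 24.
+10 hours and 10 minutes → arrive 1:35 AM UTC on Oct 25.
Flight 2 in UTC: 12:51 PM + 10:00 = 10:51 PM on Oct 24.
+4 hours 5 minutes → arrive 2:56 AM UTC on Oct 25.
Flight 1 lands earlier by 1 hour 21 minutes.

the first, by 1 hour 21 minutes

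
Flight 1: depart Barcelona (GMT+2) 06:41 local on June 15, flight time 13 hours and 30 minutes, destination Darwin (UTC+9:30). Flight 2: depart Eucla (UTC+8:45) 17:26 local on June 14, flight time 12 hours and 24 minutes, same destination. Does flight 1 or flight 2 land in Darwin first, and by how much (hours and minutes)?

Flight 1 in UTC: 06:41 − 2:00 = 04:41 on Jun 15.
+13 hours and 30 minutes → arrive 18:11 UTC on Jun 15.
Flight 2 in UTC: 17:26 − 8:45 = 08:41 on Jun 14.
+12 hours 24 minutes → arrive 21:05 UTC on Jun 14.
Flight 2 lands earlier by 21 hours 6 minutes.

the second, by 21 hours 6 minutes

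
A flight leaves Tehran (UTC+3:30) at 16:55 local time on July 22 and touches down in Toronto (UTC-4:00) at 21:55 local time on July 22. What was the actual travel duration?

12 hours 30 minutes

Departure in UTC: 16:55 − 3:30 = 13:25 on Jul 22.
Arrival in UTC: 21:55 + 4:00 = 01:55 on Jul 23.
Elapsed = 01:55 − 13:25 (+1 day) = 12 hours 30 minutes.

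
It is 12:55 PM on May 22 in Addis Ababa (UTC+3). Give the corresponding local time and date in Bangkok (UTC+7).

In UTC: 12:55 PM − 3:00 = 9:55 AM on May 22.
Bangkok is UTC+7:00: 9:55 AM + 7:00 = 4:55 PM on May 22.

4:55 PM on May 22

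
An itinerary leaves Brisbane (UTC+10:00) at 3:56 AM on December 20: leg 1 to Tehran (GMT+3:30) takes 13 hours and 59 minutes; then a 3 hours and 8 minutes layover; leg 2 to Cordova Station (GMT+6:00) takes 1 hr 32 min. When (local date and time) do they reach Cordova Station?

6:35 PM on December 20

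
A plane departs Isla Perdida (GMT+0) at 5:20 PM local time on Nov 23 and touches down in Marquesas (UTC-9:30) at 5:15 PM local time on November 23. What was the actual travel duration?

9 hours 25 minutes

Marquesas is 9:30 behind Isla Perdida.
Clock-face elapsed time (ignoring zones) is −5 minutes.
Actual elapsed = −5 minutes + 9:30 = 9 hours 25 minutes.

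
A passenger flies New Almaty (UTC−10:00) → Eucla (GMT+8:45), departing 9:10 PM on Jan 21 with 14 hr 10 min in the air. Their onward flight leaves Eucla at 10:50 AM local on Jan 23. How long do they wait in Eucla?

4 hours 45 minutes

Convert departure to UTC: 9:10 PM + 10:00 = 7:10 AM UTC on Jan 22.
Add 14 hours and 10 minutes flight time → 9:20 PM UTC.
Eucla is UTC+8:45, so local arrival = 9:20 PM + 8:45 = 6:05 AM on Jan 23.
Layover = 10:50 AM − 6:05 AM = 4 hours 45 minutes.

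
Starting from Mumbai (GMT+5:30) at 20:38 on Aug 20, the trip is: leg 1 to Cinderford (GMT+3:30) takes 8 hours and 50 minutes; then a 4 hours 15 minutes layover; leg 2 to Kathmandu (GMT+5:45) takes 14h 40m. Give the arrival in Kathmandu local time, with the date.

Convert departure to UTC: 20:38 − 5:30 = 15:08 UTC on Aug 20.
Add 8 hours and 50 minutes leg 1 → 23:58 UTC.
Add 4 hours and 15 minutes layover in Cinderford → 04:13 UTC (Aug 21).
Add 14 hours and 40 minutes leg 2 → 18:53 UTC.
Kathmandu is UTC+5:45, so local arrival = 18:53 + 5:45 = 00:38 on Aug 22.

00:38 on August 22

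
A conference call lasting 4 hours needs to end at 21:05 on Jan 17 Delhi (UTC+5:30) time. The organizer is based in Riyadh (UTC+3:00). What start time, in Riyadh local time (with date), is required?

14:35 on Jan 17

Target end time in UTC: 21:05 − 5:30 = 15:35 on Jan 17.
Subtract 4 hours → start 11:35 UTC on Jan 17.
Riyadh is UTC+3:00: 11:35 + 3:00 = 14:35 on Jan 17.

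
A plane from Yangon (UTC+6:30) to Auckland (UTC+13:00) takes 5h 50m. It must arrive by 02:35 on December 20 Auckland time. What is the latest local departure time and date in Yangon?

14:15 on December 19

Target arrival in UTC: 02:35 − 13:00 = 13:35 on Dec 19.
Subtract 5 hours and 50 minutes → departure 07:45 UTC on Dec 19.
Yangon is UTC+6:30: 07:45 + 6:30 = 14:15 on Dec 19.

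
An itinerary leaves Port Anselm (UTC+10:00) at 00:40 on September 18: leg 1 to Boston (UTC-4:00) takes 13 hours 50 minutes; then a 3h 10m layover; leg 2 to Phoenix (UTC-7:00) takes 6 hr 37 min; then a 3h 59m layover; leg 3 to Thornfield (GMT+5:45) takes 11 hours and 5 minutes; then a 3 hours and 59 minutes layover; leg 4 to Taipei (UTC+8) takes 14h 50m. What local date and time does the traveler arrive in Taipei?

Convert departure to UTC: 00:40 − 10:00 = 14:40 UTC on Sep 17.
Add 13 hours 50 minutes leg 1 → 04:30 UTC (Sep 18).
Add 3 hours and 10 minutes layover in Boston → 07:40 UTC.
Add 6 hours 37 minutes leg 2 → 14:17 UTC.
Add 3 hours and 59 minutes layover in Phoenix → 18:16 UTC.
Add 11 hours and 5 minutes leg 3 → 05:21 UTC (Sep 19).
Add 3 hours and 59 minutes layover in Thornfield → 09:20 UTC.
Add 14 hours 50 minutes leg 4 → 00:10 UTC (Sep 20).
Taipei is UTC+8:00, so local arrival = 00:10 + 8:00 = 08:10 on Sep 20.

08:10 on September 20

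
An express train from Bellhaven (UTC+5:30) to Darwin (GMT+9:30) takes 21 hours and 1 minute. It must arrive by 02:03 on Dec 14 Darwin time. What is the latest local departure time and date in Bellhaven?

01:02 on December 13

Target arrival in UTC: 02:03 − 9:30 = 16:33 on Dec 13.
Subtract 21 hours 1 minute → departure 19:32 UTC on Dec 12.
Bellhaven is UTC+5:30: 19:32 + 5:30 = 01:02 on Dec 13.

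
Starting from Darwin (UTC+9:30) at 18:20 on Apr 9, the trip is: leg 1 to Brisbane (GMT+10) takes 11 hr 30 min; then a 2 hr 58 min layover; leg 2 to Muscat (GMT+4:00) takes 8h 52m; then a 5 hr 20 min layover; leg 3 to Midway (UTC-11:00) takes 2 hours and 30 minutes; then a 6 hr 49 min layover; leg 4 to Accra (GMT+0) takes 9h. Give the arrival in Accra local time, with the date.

Convert departure to UTC: 18:20 − 9:30 = 08:50 UTC on Apr 9.
Add 11 hours 30 minutes leg 1 → 20:20 UTC.
Add 2 hours 58 minutes layover in Brisbane → 23:18 UTC.
Add 8 hours 52 minutes leg 2 → 08:10 UTC (Apr 10).
Add 5 hours and 20 minutes layover in Muscat → 13:30 UTC.
Add 2 hours 30 minutes leg 3 → 16:00 UTC.
Add 6 hours and 49 minutes layover in Midway → 22:49 UTC.
Add 9 hours leg 4 → 07:49 UTC (Apr 11).
Accra is UTC+0, so local arrival is the same: 07:49 on Apr 11.

07:49 on Apr 11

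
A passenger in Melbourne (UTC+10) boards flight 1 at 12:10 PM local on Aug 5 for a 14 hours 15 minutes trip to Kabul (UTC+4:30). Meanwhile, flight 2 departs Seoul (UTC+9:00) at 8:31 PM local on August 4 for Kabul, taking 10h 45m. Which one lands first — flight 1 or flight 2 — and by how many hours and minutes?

Flight 1 in UTC: 12:10 PM − 10:00 = 2:10 AM on Aug 5.
+14 hours 15 minutes → arrive 4:25 PM UTC on Aug 5.
Flight 2 in UTC: 8:31 PM − 9:00 = 11:31 AM on Aug 4.
+10 hours and 45 minutes → arrive 10:16 PM UTC on Aug 4.
Flight 2 lands earlier by 18 hours 9 minutes.

the second, by 18 hours 9 minutes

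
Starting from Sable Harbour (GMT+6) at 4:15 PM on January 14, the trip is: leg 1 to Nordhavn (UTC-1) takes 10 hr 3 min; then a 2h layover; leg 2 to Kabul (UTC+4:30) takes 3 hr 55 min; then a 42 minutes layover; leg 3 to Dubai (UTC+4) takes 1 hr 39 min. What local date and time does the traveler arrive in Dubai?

8:34 AM on January 15

Convert departure to UTC: 4:15 PM − 6:00 = 10:15 AM UTC on Jan 14.
Add 10 hours 3 minutes leg 1 → 8:18 PM UTC.
Add 2 hours layover in Nordhavn → 10:18 PM UTC.
Add 3 hours and 55 minutes leg 2 → 2:13 AM UTC (Jan 15).
Add 42 minutes layover in Kabul → 2:55 AM UTC.
Add 1 hour 39 minutes leg 3 → 4:34 AM UTC.
Dubai is UTC+4:00, so local arrival = 4:34 AM + 4:00 = 8:34 AM on Jan 15.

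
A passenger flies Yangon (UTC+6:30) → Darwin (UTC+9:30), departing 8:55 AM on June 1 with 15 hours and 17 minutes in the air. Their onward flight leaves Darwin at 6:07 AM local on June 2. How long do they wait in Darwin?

Convert departure to UTC: 8:55 AM − 6:30 = 2:25 AM UTC on Jun 1.
Add 15 hours and 17 minutes flight time → 5:42 PM UTC.
Darwin is UTC+9:30, so local arrival = 5:42 PM + 9:30 = 3:12 AM on Jun 2.
Layover = 6:07 AM − 3:12 AM = 2 hours 55 minutes.

2 hours 55 minutes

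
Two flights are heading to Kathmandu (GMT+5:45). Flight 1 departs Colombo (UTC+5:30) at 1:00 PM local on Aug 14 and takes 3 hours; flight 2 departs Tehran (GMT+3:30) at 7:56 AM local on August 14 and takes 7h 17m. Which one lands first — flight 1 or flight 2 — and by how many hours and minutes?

Flight 1 in UTC: 1:00 PM − 5:30 = 7:30 AM on Aug 14.
+3 hours → arrive 10:30 AM UTC on Aug 14.
Flight 2 in UTC: 7:56 AM − 3:30 = 4:26 AM on Aug 14.
+7 hours and 17 minutes → arrive 11:43 AM UTC on Aug 14.
Flight 1 lands earlier by 1 hour 13 minutes.

the first, by 1 hour 13 minutes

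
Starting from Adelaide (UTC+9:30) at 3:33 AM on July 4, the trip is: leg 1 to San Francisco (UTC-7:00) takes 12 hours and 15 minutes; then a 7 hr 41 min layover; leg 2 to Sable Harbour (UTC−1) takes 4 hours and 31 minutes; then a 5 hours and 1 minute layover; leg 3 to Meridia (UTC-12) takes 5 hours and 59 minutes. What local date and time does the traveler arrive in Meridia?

Convert departure to UTC: 3:33 AM − 9:30 = 6:03 PM UTC on Jul 3.
Add 12 hours and 15 minutes leg 1 → 6:18 AM UTC (Jul 4).
Add 7 hours 41 minutes layover in San Francisco → 1:59 PM UTC.
Add 4 hours and 31 minutes leg 2 → 6:30 PM UTC.
Add 5 hours and 1 minute layover in Sable Harbour → 11:31 PM UTC.
Add 5 hours 59 minutes leg 3 → 5:30 AM UTC (Jul 5).
Meridia is UTC−12:00, so local arrival = 5:30 AM − 12:00 = 5:30 PM on Jul 4.

5:30 PM on Jul 4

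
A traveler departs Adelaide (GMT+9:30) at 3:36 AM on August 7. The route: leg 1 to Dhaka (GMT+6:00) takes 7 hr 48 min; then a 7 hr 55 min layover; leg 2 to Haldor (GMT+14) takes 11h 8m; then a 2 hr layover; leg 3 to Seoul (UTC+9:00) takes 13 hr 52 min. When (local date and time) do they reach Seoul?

9:49 PM on Aug 8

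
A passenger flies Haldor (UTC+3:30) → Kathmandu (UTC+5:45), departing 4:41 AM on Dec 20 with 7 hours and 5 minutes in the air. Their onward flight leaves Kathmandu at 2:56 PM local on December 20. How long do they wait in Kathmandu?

Convert departure to UTC: 4:41 AM − 3:30 = 1:11 AM UTC on Dec 20.
Add 7 hours 5 minutes flight time → 8:16 AM UTC.
Kathmandu is UTC+5:45, so local arrival = 8:16 AM + 5:45 = 2:01 PM on Dec 20.
Layover = 2:56 PM − 2:01 PM = 55 minutes.

55 minutes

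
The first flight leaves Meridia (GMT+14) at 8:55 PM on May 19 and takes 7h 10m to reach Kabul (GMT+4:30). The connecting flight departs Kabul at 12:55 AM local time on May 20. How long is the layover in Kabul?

Convert departure to UTC: 8:55 PM − 14:00 = 6:55 AM UTC on May 19.
Add 7 hours and 10 minutes flight time → 2:05 PM UTC.
Kabul is UTC+4:30, so local arrival = 2:05 PM + 4:30 = 6:35 PM on May 19.
Layover = 12:55 AM − 6:35 PM (+1 day) = 6 hours 20 minutes.

6 hours 20 minutes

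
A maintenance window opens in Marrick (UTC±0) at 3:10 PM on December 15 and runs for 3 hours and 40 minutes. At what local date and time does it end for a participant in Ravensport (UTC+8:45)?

Marrick is at UTC+0, so start is already 3:10 PM UTC on Dec 15.
Add 3 hours 40 minutes duration → 6:50 PM UTC.
Ravensport is UTC+8:45, so local end time = 6:50 PM + 8:45 = 3:35 AM on Dec 16.

3:35 AM on December 16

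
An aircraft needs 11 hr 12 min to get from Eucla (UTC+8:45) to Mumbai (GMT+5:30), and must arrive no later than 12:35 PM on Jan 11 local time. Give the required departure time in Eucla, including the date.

4:38 AM on January 11

Target arrival in UTC: 12:35 PM − 5:30 = 7:05 AM on Jan 11.
Subtract 11 hours and 12 minutes → departure 7:53 PM UTC on Jan 10.
Eucla is UTC+8:45: 7:53 PM + 8:45 = 4:38 AM on Jan 11.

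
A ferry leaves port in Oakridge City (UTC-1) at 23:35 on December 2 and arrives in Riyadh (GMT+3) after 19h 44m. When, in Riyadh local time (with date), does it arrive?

Convert departure to UTC: 23:35 + 1:00 = 00:35 UTC on Dec 3.
Add 19 hours and 44 minutes travel time → 20:19 UTC.
Riyadh is UTC+3:00, so local arrival = 20:19 + 3:00 = 23:19 on Dec 3.

23:19 on December 3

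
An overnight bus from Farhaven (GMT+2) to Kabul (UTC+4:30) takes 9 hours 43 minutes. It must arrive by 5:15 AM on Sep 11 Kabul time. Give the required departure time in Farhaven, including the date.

5:02 PM on Sep 10

Target arrival in UTC: 5:15 AM − 4:30 = 12:45 AM on Sep 11.
Subtract 9 hours and 43 minutes → departure 3:02 PM UTC on Sep 10.
Farhaven is UTC+2:00: 3:02 PM + 2:00 = 5:02 PM on Sep 10.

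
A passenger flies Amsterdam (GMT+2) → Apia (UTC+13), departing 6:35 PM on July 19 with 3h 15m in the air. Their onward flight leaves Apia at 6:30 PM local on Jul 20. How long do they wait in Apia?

9 hours 40 minutes

Convert departure to UTC: 6:35 PM − 2:00 = 4:35 PM UTC on Jul 19.
Add 3 hours and 15 minutes flight time → 7:50 PM UTC.
Apia is UTC+13:00, so local arrival = 7:50 PM + 13:00 = 8:50 AM on Jul 20.
Layover = 6:30 PM − 8:50 AM = 9 hours 40 minutes.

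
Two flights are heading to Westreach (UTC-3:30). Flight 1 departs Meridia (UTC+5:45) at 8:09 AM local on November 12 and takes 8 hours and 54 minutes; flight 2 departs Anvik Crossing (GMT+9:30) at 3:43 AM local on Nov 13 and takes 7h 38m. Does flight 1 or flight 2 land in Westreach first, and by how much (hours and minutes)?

Flight 1 in UTC: 8:09 AM − 5:45 = 2:24 AM on Nov 12.
+8 hours and 54 minutes → arrive 11:18 AM UTC on Nov 12.
Flight 2 in UTC: 3:43 AM − 9:30 = 6:13 PM on Nov 12.
+7 hours and 38 minutes → arrive 1:51 AM UTC on Nov 13.
Flight 1 lands earlier by 14 hours 33 minutes.

the first, by 14 hours 33 minutes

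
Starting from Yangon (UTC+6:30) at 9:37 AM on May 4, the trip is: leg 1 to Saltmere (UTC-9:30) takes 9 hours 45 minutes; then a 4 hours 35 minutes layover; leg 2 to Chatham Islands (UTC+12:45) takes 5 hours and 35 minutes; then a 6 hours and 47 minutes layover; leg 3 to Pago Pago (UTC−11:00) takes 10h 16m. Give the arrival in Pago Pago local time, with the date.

Convert departure to UTC: 9:37 AM − 6:30 = 3:07 AM UTC on May 4.
Add 9 hours and 45 minutes leg 1 → 12:52 PM UTC.
Add 4 hours and 35 minutes layover in Saltmere → 5:27 PM UTC.
Add 5 hours and 35 minutes leg 2 → 11:02 PM UTC.
Add 6 hours and 47 minutes layover in Chatham Islands → 5:49 AM UTC (May 5).
Add 10 hours 16 minutes leg 3 → 4:05 PM UTC.
Pago Pago is UTC−11:00, so local arrival = 4:05 PM − 11:00 = 5:05 AM on May 5.

5:05 AM on May 5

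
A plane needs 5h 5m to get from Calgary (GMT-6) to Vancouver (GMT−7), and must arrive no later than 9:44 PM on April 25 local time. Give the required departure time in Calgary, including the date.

Target arrival in UTC: 9:44 PM + 7:00 = 4:44 AM on Apr 26.
Subtract 5 hours 5 minutes → departure 11:39 PM UTC on Apr 25.
Calgary is UTC−6:00: 11:39 PM − 6:00 = 5:39 PM on Apr 25.

5:39 PM on April 25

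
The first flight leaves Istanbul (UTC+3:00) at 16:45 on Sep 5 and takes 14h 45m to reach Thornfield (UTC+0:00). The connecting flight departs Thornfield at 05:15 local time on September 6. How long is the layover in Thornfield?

45 minutes

Convert departure to UTC: 16:45 − 3:00 = 13:45 UTC on Sep 5.
Add 14 hours and 45 minutes flight time → 04:30 UTC (Sep 6).
Thornfield is UTC+0, so local arrival is the same: 04:30 on Sep 6.
Layover = 05:15 − 04:30 = 45 minutes.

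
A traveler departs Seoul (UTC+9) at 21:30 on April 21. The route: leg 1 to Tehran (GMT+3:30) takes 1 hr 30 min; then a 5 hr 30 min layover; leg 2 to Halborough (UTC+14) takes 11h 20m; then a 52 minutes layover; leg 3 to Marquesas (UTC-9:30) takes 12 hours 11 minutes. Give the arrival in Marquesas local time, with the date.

10:23 on April 22

Convert departure to UTC: 21:30 − 9:00 = 12:30 UTC on Apr 21.
Add 1 hour 30 minutes leg 1 → 14:00 UTC.
Add 5 hours 30 minutes layover in Tehran → 19:30 UTC.
Add 11 hours 20 minutes leg 2 → 06:50 UTC (Apr 22).
Add 52 minutes layover in Halborough → 07:42 UTC.
Add 12 hours 11 minutes leg 3 → 19:53 UTC.
Marquesas is UTC−9:30, so local arrival = 19:53 − 9:30 = 10:23 on Apr 22.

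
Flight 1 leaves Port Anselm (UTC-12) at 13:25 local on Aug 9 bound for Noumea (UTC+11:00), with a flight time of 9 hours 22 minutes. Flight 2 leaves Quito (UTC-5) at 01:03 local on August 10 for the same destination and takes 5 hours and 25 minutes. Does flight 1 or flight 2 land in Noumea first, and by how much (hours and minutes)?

Flight 1 in UTC: 13:25 + 12:00 = 01:25 on Aug 10.
+9 hours 22 minutes → arrive 10:47 UTC on Aug 10.
Flight 2 in UTC: 01:03 + 5:00 = 06:03 on Aug 10.
+5 hours and 25 minutes → arrive 11:28 UTC on Aug 10.
Flight 1 lands earlier by 41 minutes.

the first, by 41 minutes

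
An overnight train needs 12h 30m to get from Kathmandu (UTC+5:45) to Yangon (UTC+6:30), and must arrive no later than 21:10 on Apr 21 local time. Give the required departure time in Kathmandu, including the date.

Target arrival in UTC: 21:10 − 6:30 = 14:40 on Apr 21.
Subtract 12 hours 30 minutes → departure 02:10 UTC on Apr 21.
Kathmandu is UTC+5:45: 02:10 + 5:45 = 07:55 on Apr 21.

07:55 on April 21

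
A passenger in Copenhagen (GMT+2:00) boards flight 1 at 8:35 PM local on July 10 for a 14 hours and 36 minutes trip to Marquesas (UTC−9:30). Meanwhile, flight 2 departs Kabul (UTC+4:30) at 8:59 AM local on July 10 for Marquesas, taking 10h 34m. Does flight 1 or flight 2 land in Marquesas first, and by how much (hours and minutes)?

the second, by 18 hours 8 minutes

Flight 1 in UTC: 8:35 PM − 2:00 = 6:35 PM on Jul 10.
+14 hours 36 minutes → arrive 9:11 AM UTC on Jul 11.
Flight 2 in UTC: 8:59 AM − 4:30 = 4:29 AM on Jul 10.
+10 hours 34 minutes → arrive 3:03 PM UTC on Jul 10.
Flight 2 lands earlier by 18 hours 8 minutes.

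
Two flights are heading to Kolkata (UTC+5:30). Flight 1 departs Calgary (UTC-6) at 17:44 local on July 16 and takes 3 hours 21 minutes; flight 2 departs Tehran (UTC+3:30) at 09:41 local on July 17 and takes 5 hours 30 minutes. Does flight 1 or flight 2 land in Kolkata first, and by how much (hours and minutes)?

the first, by 8 hours 36 minutes

Flight 1 in UTC: 17:44 + 6:00 = 23:44 on Jul 16.
+3 hours 21 minutes → arrive 03:05 UTC on Jul 17.
Flight 2 in UTC: 09:41 − 3:30 = 06:11 on Jul 17.
+5 hours and 30 minutes → arrive 11:41 UTC on Jul 17.
Flight 1 lands earlier by 8 hours 36 minutes.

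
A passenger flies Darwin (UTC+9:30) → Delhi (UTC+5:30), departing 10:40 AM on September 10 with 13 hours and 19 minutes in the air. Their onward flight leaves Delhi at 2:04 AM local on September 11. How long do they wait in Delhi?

Convert departure to UTC: 10:40 AM − 9:30 = 1:10 AM UTC on Sep 10.
Add 13 hours 19 minutes flight time → 2:29 PM UTC.
Delhi is UTC+5:30, so local arrival = 2:29 PM + 5:30 = 7:59 PM on Sep 10.
Layover = 2:04 AM − 7:59 PM (+1 day) = 6 hours 5 minutes.

6 hours 5 minutes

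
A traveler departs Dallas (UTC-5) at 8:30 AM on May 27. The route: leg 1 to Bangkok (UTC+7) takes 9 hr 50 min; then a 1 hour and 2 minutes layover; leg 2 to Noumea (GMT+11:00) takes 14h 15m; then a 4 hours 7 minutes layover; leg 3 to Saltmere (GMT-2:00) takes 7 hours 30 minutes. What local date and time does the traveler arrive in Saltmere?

12:14 AM on May 29

Convert departure to UTC: 8:30 AM + 5:00 = 1:30 PM UTC on May 27.
Add 9 hours and 50 minutes leg 1 → 11:20 PM UTC.
Add 1 hour 2 minutes layover in Bangkok → 12:22 AM UTC (May 28).
Add 14 hours 15 minutes leg 2 → 2:37 PM UTC.
Add 4 hours 7 minutes layover in Noumea → 6:44 PM UTC.
Add 7 hours and 30 minutes leg 3 → 2:14 AM UTC (May 29).
Saltmere is UTC−2:00, so local arrival = 2:14 AM − 2:00 = 12:14 AM on May 29.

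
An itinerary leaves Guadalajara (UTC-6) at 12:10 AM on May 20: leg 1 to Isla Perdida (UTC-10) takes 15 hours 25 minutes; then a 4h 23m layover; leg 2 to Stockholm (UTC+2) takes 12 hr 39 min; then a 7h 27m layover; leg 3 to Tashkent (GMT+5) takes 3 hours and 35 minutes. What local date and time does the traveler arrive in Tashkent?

Convert departure to UTC: 12:10 AM + 6:00 = 6:10 AM UTC on May 20.
Add 15 hours and 25 minutes leg 1 → 9:35 PM UTC.
Add 4 hours and 23 minutes layover in Isla Perdida → 1:58 AM UTC (May 21).
Add 12 hours 39 minutes leg 2 → 2:37 PM UTC.
Add 7 hours 27 minutes layover in Stockholm → 10:04 PM UTC.
Add 3 hours and 35 minutes leg 3 → 1:39 AM UTC (May 22).
Tashkent is UTC+5:00, so local arrival = 1:39 AM + 5:00 = 6:39 AM on May 22.

6:39 AM on May 22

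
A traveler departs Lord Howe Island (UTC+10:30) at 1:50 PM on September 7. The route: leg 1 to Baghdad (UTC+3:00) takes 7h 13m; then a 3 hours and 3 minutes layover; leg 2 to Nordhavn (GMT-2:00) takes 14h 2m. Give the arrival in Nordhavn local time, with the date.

1:38 AM on Sep 8

Convert departure to UTC: 1:50 PM − 10:30 = 3:20 AM UTC on Sep 7.
Add 7 hours 13 minutes leg 1 → 10:33 AM UTC.
Add 3 hours and 3 minutes layover in Baghdad → 1:36 PM UTC.
Add 14 hours and 2 minutes leg 2 → 3:38 AM UTC (Sep 8).
Nordhavn is UTC−2:00, so local arrival = 3:38 AM − 2:00 = 1:38 AM on Sep 8.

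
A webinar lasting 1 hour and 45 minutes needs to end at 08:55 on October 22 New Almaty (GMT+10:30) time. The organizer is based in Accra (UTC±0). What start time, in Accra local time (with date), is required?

Target end time in UTC: 08:55 − 10:30 = 22:25 on Oct 21.
Subtract 1 hour and 45 minutes → start 20:40 UTC on Oct 21.
Accra is UTC+0, so start is 20:40 on Oct 21.

20:40 on Oct 21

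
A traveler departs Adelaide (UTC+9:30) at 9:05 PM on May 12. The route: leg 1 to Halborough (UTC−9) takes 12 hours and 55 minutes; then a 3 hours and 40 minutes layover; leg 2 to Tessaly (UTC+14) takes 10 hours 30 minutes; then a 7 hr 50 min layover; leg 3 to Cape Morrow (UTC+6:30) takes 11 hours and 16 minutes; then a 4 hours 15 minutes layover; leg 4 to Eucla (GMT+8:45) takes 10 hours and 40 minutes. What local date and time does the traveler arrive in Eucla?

9:26 AM on May 15

Convert departure to UTC: 9:05 PM − 9:30 = 11:35 AM UTC on May 12.
Add 12 hours and 55 minutes leg 1 → 12:30 AM UTC (May 13).
Add 3 hours and 40 minutes layover in Halborough → 4:10 AM UTC.
Add 10 hours 30 minutes leg 2 → 2:40 PM UTC.
Add 7 hours 50 minutes layover in Tessaly → 10:30 PM UTC.
Add 11 hours 16 minutes leg 3 → 9:46 AM UTC (May 14).
Add 4 hours and 15 minutes layover in Cape Morrow → 2:01 PM UTC.
Add 10 hours 40 minutes leg 4 → 12:41 AM UTC (May 15).
Eucla is UTC+8:45, so local arrival = 12:41 AM + 8:45 = 9:26 AM on May 15.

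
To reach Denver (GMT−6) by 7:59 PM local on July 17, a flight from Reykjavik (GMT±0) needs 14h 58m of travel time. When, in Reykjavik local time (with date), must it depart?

11:01 AM on July 17

Target arrival in UTC: 7:59 PM + 6:00 = 1:59 AM on Jul 18.
Subtract 14 hours 58 minutes → departure 11:01 AM UTC on Jul 17.
Reykjavik is UTC+0, so departure is 11:01 AM on Jul 17.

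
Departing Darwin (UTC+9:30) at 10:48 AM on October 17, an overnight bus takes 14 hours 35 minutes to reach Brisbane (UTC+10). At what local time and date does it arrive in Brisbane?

Convert departure to UTC: 10:48 AM − 9:30 = 1:18 AM UTC on Oct 17.
Add 14 hours 35 minutes travel time → 3:53 PM UTC.
Brisbane is UTC+10:00, so local arrival = 3:53 PM + 10:00 = 1:53 AM on Oct 18.

1:53 AM on Oct 18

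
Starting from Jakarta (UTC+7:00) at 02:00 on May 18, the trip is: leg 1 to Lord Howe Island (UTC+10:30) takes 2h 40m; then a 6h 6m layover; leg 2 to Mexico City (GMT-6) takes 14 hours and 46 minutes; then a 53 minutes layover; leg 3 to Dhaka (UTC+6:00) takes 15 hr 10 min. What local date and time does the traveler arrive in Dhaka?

16:35 on May 19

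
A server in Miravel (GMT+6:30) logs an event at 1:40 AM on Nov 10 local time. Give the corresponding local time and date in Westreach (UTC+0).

7:10 PM on Nov 9

In UTC: 1:40 AM − 6:30 = 7:10 PM on Nov 9.
Westreach is UTC+0, so it is 7:10 PM on Nov 9.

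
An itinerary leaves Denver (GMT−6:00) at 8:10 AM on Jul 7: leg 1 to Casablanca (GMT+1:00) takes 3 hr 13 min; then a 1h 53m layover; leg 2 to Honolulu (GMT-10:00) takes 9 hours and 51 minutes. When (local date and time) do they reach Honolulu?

7:07 PM on Jul 7

Convert departure to UTC: 8:10 AM + 6:00 = 2:10 PM UTC on Jul 7.
Add 3 hours 13 minutes leg 1 → 5:23 PM UTC.
Add 1 hour and 53 minutes layover in Casablanca → 7:16 PM UTC.
Add 9 hours 51 minutes leg 2 → 5:07 AM UTC (Jul 8).
Honolulu is UTC−10:00, so local arrival = 5:07 AM − 10:00 = 7:07 PM on Jul 7.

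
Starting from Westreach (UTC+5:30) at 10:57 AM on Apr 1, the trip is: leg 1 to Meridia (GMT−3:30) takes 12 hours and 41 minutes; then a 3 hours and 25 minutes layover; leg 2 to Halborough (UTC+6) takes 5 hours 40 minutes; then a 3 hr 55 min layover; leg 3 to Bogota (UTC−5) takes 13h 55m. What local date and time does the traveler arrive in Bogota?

4:03 PM on Apr 2

Convert departure to UTC: 10:57 AM − 5:30 = 5:27 AM UTC on Apr 1.
Add 12 hours 41 minutes leg 1 → 6:08 PM UTC.
Add 3 hours and 25 minutes layover in Meridia → 9:33 PM UTC.
Add 5 hours and 40 minutes leg 2 → 3:13 AM UTC (Apr 2).
Add 3 hours 55 minutes layover in Halborough → 7:08 AM UTC.
Add 13 hours 55 minutes leg 3 → 9:03 PM UTC.
Bogota is UTC−5:00, so local arrival = 9:03 PM − 5:00 = 4:03 PM on Apr 2.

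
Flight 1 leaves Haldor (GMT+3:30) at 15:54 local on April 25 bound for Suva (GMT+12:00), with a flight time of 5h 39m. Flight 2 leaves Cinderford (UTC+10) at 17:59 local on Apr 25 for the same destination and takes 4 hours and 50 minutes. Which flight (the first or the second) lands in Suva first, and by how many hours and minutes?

Flight 1 in UTC: 15:54 − 3:30 = 12:24 on Apr 25.
+5 hours 39 minutes → arrive 18:03 UTC on Apr 25.
Flight 2 in UTC: 17:59 − 10:00 = 07:59 on Apr 25.
+4 hours and 50 minutes → arrive 12:49 UTC on Apr 25.
Flight 2 lands earlier by 5 hours 14 minutes.

the second, by 5 hours 14 minutes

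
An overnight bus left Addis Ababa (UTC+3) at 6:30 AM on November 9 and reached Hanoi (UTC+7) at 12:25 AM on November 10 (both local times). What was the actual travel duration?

13 hours 55 minutes

Departure in UTC: 6:30 AM − 3:00 = 3:30 AM on Nov 9.
Arrival in UTC: 12:25 AM − 7:00 = 5:25 PM on Nov 9.
Elapsed = 5:25 PM − 3:30 AM = 13 hours 55 minutes.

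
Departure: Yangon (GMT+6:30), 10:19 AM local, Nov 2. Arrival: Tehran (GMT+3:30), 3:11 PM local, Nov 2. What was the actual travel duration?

7 hours 52 minutes

Tehran is 3:00 behind Yangon.
Clock-face elapsed time (ignoring zones) is 4 hours 52 minutes.
Actual elapsed = 4 hours 52 minutes + 3:00 = 7 hours 52 minutes.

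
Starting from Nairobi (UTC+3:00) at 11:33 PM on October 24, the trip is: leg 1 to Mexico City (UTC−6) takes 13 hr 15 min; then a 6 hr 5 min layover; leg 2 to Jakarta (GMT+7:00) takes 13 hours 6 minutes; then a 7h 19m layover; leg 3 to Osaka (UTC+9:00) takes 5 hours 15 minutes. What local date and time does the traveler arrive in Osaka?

2:33 AM on Oct 27

Convert departure to UTC: 11:33 PM − 3:00 = 8:33 PM UTC on Oct 24.
Add 13 hours 15 minutes leg 1 → 9:48 AM UTC (Oct 25).
Add 6 hours and 5 minutes layover in Mexico City → 3:53 PM UTC.
Add 13 hours and 6 minutes leg 2 → 4:59 AM UTC (Oct 26).
Add 7 hours and 19 minutes layover in Jakarta → 12:18 PM UTC.
Add 5 hours 15 minutes leg 3 → 5:33 PM UTC.
Osaka is UTC+9:00, so local arrival = 5:33 PM + 9:00 = 2:33 AM on Oct 27.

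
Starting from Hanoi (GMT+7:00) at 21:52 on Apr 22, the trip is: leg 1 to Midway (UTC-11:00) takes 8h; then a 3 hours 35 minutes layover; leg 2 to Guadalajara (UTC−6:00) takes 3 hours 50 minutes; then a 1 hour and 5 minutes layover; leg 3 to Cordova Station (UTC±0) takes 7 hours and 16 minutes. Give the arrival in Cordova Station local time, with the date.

14:38 on April 23

Convert departure to UTC: 21:52 − 7:00 = 14:52 UTC on Apr 22.
Add 8 hours leg 1 → 22:52 UTC.
Add 3 hours and 35 minutes layover in Midway → 02:27 UTC (Apr 23).
Add 3 hours and 50 minutes leg 2 → 06:17 UTC.
Add 1 hour and 5 minutes layover in Guadalajara → 07:22 UTC.
Add 7 hours and 16 minutes leg 3 → 14:38 UTC.
Cordova Station is UTC+0, so local arrival is the same: 14:38 on Apr 23.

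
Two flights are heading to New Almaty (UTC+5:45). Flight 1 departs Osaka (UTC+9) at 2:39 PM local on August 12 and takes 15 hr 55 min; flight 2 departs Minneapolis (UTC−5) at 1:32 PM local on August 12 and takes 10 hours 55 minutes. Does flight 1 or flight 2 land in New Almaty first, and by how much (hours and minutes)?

Flight 1 in UTC: 2:39 PM − 9:00 = 5:39 AM on Aug 12.
+15 hours 55 minutes → arrive 9:34 PM UTC on Aug 12.
Flight 2 in UTC: 1:32 PM + 5:00 = 6:32 PM on Aug 12.
+10 hours and 55 minutes → arrive 5:27 AM UTC on Aug 13.
Flight 1 lands earlier by 7 hours 53 minutes.

the first, by 7 hours 53 minutes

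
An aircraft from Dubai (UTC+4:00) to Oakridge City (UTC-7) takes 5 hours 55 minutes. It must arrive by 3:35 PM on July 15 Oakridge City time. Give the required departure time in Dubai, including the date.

8:40 PM on July 15

Target arrival in UTC: 3:35 PM + 7:00 = 10:35 PM on Jul 15.
Subtract 5 hours 55 minutes → departure 4:40 PM UTC on Jul 15.
Dubai is UTC+4:00: 4:40 PM + 4:00 = 8:40 PM on Jul 15.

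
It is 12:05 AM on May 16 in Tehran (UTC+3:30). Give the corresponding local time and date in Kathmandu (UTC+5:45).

2:20 AM on May 16

Kathmandu is 2:15 ahead of Tehran.
Shift by the zone difference: 12:05 AM + 2:15 = 2:20 AM on May 16 in Kathmandu.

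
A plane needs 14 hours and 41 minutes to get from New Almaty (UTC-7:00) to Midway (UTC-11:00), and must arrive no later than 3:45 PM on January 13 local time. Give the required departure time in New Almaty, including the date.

5:04 AM on January 13

Target arrival in UTC: 3:45 PM + 11:00 = 2:45 AM on Jan 14.
Subtract 14 hours and 41 minutes → departure 12:04 PM UTC on Jan 13.
New Almaty is UTC−7:00: 12:04 PM − 7:00 = 5:04 AM on Jan 13.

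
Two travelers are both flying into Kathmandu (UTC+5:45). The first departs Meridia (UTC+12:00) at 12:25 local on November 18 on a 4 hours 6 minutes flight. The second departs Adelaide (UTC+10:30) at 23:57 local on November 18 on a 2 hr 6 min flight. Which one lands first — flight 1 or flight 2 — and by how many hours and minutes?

the first, by 11 hours 2 minutes

Flight 1 in UTC: 12:25 − 12:00 = 00:25 on Nov 18.
+4 hours and 6 minutes → arrive 04:31 UTC on Nov 18.
Flight 2 in UTC: 23:57 − 10:30 = 13:27 on Nov 18.
+2 hours and 6 minutes → arrive 15:33 UTC on Nov 18.
Flight 1 lands earlier by 11 hours 2 minutes.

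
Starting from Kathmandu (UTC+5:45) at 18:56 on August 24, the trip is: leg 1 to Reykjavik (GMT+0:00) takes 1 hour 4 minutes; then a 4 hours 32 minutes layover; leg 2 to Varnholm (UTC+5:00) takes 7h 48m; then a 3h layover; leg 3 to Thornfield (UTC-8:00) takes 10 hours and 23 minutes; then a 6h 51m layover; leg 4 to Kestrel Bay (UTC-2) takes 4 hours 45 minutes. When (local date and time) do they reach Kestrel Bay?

01:34 on August 26

Convert departure to UTC: 18:56 − 5:45 = 13:11 UTC on Aug 24.
Add 1 hour 4 minutes leg 1 → 14:15 UTC.
Add 4 hours 32 minutes layover in Reykjavik → 18:47 UTC.
Add 7 hours 48 minutes leg 2 → 02:35 UTC (Aug 25).
Add 3 hours layover in Varnholm → 05:35 UTC.
Add 10 hours and 23 minutes leg 3 → 15:58 UTC.
Add 6 hours and 51 minutes layover in Thornfield → 22:49 UTC.
Add 4 hours and 45 minutes leg 4 → 03:34 UTC (Aug 26).
Kestrel Bay is UTC−2:00, so local arrival = 03:34 − 2:00 = 01:34 on Aug 26.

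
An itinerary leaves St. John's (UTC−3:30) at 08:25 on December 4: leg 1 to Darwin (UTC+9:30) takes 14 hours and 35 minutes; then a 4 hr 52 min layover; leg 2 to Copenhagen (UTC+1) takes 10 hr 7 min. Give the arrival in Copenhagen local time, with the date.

18:29 on December 5

Convert departure to UTC: 08:25 + 3:30 = 11:55 UTC on Dec 4.
Add 14 hours 35 minutes leg 1 → 02:30 UTC (Dec 5).
Add 4 hours 52 minutes layover in Darwin → 07:22 UTC.
Add 10 hours and 7 minutes leg 2 → 17:29 UTC.
Copenhagen is UTC+1:00, so local arrival = 17:29 + 1:00 = 18:29 on Dec 5.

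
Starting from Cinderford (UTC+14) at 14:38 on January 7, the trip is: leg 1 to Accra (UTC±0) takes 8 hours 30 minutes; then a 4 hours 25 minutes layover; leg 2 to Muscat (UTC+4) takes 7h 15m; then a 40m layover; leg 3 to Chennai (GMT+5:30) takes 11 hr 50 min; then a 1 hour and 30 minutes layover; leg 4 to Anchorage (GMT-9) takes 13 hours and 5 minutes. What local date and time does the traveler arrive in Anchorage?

14:53 on January 8

Convert departure to UTC: 14:38 − 14:00 = 00:38 UTC on Jan 7.
Add 8 hours and 30 minutes leg 1 → 09:08 UTC.
Add 4 hours and 25 minutes layover in Accra → 13:33 UTC.
Add 7 hours and 15 minutes leg 2 → 20:48 UTC.
Add 40 minutes layover in Muscat → 21:28 UTC.
Add 11 hours 50 minutes leg 3 → 09:18 UTC (Jan 8).
Add 1 hour 30 minutes layover in Chennai → 10:48 UTC.
Add 13 hours and 5 minutes leg 4 → 23:53 UTC.
Anchorage is UTC−9:00, so local arrival = 23:53 − 9:00 = 14:53 on Jan 8.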